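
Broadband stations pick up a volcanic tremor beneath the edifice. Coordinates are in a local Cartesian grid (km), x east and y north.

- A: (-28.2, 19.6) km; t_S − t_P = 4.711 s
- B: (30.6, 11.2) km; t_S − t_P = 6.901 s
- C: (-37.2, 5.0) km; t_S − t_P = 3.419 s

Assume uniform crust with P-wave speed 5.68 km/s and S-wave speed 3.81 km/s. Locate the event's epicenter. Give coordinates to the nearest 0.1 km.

Distance from S−P lag: d = Δt · v_P v_S / (v_P − v_S) = Δt · (5.68·3.81)/(5.68−3.81) ≈ 11.5726·Δt.
So d_A = 54.52, d_B = 79.86, d_C = 39.57 km.
Circle about each station: (x + 28.2)² + (y − 19.6)² = 54.52²; (x − 30.6)² + (y − 11.2)² = 79.86²; (x + 37.2)² + (y − 5.0)² = 39.57².
Subtracting pairs of circle equations eliminates x²+y² and gives linear equations (the radical axes):
117.6 x − 16.8 y = -3522.79
-18.0 x − 29.2 y = 1636.09
Solving the 2×2 system: x ≈ -34.9, y ≈ -34.5 km.

x ≈ -34.9 km, y ≈ -34.5 km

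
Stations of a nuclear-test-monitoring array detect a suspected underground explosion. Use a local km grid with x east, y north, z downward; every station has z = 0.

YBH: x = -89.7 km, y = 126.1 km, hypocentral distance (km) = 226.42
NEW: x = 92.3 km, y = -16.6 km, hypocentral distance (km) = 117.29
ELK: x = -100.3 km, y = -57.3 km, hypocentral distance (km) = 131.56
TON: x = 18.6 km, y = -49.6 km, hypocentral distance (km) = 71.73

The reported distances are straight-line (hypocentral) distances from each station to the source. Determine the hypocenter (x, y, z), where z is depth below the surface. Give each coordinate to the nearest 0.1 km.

x ≈ 11.0 km, y ≈ -64.3 km, depth ≈ 69.8 km

Each station gives a sphere (x−x_i)² + (y−y_i)² + z² = d_i² (stations at z=0).
Subtracting the YBH sphere from NEW and ELK: z² cancels, leaving linear equations in x and y:
364.0 x − 285.4 y = 22356.62
-21.2 x − 366.8 y = 23354.06
Solving: x ≈ 11.000, y ≈ -64.305 km (keep extra digits for the depth step; rounded: 11.0, -64.3).
Then from the YBH sphere: z² = 226.42² − (x + 89.7)² − (y − 126.1)² with x = 11.000, y = -64.305, so z ≈ 69.796 ≈ 69.8 km.
Check against TON (with the unrounded solution): distance 71.73 ≈ 71.73 km. ✓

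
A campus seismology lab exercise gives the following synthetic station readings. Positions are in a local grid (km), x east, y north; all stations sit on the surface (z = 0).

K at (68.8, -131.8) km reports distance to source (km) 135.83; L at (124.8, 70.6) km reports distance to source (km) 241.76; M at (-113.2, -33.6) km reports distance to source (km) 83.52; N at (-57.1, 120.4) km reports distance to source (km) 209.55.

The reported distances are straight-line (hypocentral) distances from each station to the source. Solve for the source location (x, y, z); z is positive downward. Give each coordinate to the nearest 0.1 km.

Each station gives a sphere (x−x_i)² + (y−y_i)² + z² = d_i² (stations at z=0).
Subtracting the K sphere from L and M: z² cancels, leaving linear equations in x and y:
112.0 x + 404.8 y = -41543.39
-364.0 x + 196.4 y = 3312.72
Solving: x ≈ -56.099, y ≈ -87.105 km (keep extra digits for the depth step; rounded: -56.1, -87.1).
Then from the K sphere: z² = 135.83² − (x − 68.8)² − (y + 131.8)² with x = -56.099, y = -87.105, so z ≈ 29.196 ≈ 29.2 km.
Check against N (with the unrounded solution): distance 209.55 ≈ 209.55 km. ✓

x ≈ -56.1 km, y ≈ -87.1 km, depth ≈ 29.2 km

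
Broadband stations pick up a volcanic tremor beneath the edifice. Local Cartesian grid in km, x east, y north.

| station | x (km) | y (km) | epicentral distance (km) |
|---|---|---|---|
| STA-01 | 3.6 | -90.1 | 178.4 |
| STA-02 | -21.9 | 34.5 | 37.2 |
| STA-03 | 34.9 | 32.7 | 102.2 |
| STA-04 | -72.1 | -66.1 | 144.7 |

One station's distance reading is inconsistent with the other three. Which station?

STA-02

Solve using three stations at a time. Using STA-01, STA-03, STA-04 (subtract circle equations pairwise → linear system) gives (x, y) ≈ (-56.8, 77.7).
Distances from that point to each station vs reported:
  STA-01: calculated 178.4 vs reported 178.4 → residual 0.0 km
  STA-02: calculated 55.5 vs reported 37.2 → residual 18.3 km
  STA-03: calculated 102.1 vs reported 102.2 → residual 0.1 km
  STA-04: calculated 144.6 vs reported 144.7 → residual 0.1 km
STA-01, STA-03, STA-04 are mutually consistent (residuals ≈ 0); STA-02 is off by 18.3 km.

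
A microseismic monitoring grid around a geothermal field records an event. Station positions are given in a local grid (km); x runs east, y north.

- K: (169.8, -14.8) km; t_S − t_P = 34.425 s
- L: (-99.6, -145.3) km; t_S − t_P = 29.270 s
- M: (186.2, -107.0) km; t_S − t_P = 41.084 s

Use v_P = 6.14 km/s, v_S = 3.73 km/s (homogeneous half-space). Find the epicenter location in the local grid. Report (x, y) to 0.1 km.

-122.6 km east, 131.9 km north

Distance from S−P lag: d = Δt · v_P v_S / (v_P − v_S) = Δt · (6.14·3.73)/(6.14−3.73) ≈ 9.5030·Δt.
So d_K = 327.14, d_L = 278.15, d_M = 390.42 km.
Circle about each station: (x − 169.8)² + (y + 14.8)² = 327.14²; (x + 99.6)² + (y + 145.3)² = 278.15²; (x − 186.2)² + (y + 107.0)² = 390.42².
Subtracting the K equation from the L and M equations removes the quadratic terms:
-538.8 x − 261.0 y = 31634.33
32.8 x − 184.4 y = -28338.84
Solving the 2×2 system: x ≈ -122.6, y ≈ 131.9 km.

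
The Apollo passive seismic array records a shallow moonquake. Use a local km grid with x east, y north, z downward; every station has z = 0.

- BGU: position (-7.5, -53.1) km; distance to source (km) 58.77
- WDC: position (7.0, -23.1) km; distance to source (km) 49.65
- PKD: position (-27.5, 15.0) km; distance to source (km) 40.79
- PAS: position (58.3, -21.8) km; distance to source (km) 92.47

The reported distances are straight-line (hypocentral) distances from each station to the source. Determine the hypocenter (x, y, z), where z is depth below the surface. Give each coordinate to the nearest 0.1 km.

x ≈ -27.0 km, y ≈ -8.7 km, depth ≈ 33.2 km

Each station gives a sphere (x−x_i)² + (y−y_i)² + z² = d_i² (stations at z=0).
Subtracting the BGU sphere from WDC and PKD: z² cancels, leaving linear equations in x and y:
29.0 x + 60.0 y = -1304.46
-40.0 x + 136.2 y = -104.52
Solving: x ≈ -26.992, y ≈ -8.695 km (keep extra digits for the depth step; rounded: -27.0, -8.7).
Then from the BGU sphere: z² = 58.77² − (x + 7.5)² − (y + 53.1)² with x = -26.992, y = -8.695, so z ≈ 33.199 ≈ 33.2 km.
Check against PAS (with the unrounded solution): distance 92.46 ≈ 92.47 km. ✓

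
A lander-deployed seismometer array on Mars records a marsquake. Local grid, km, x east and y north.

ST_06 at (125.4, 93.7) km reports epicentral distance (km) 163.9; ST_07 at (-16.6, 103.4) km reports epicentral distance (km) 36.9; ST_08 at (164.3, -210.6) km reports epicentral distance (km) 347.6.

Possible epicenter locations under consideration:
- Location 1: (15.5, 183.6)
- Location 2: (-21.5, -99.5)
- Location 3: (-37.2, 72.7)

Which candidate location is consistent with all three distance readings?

For each candidate, compare |candidate − station| to the reported distance:
Location 1: residuals ST_06 21.9, ST_07 49.5, ST_08 73.7 → max 73.7 km
Location 2: residuals ST_06 78.8, ST_07 166.1, ST_08 131.1 → max 166.1 km
Location 3: residuals ST_06 0.1, ST_07 0.1, ST_08 0.1 → max 0.1 km
Only Location 3 has all residuals ≈ 0.

Location 3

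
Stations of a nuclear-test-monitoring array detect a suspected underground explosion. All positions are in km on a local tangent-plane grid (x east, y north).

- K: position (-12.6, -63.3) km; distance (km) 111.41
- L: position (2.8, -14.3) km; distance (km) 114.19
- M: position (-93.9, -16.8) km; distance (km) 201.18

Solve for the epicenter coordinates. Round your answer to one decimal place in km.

Circle about each station: (x + 12.6)² + (y + 63.3)² = 111.41²; (x − 2.8)² + (y + 14.3)² = 114.19²; (x + 93.9)² + (y + 16.8)² = 201.18².
Subtracting the K equation from the L and M equations removes the quadratic terms:
30.8 x + 98.0 y = -4580.49
-162.6 x + 93.0 y = -23127.40
Solving the 2×2 system: x ≈ 97.9, y ≈ -77.5 km.
Check against K (with the unrounded x, y): √((x + 12.6)²+(y + 63.3)²) = 111.41 ≈ 111.41 km. ✓

97.9 km east, -77.5 km north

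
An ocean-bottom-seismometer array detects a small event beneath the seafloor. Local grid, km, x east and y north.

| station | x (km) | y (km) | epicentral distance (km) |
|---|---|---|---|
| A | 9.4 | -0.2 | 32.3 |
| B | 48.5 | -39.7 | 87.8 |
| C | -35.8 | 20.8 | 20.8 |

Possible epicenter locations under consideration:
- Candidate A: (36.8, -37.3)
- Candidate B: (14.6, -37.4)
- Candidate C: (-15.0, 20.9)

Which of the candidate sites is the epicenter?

For each candidate, compare |candidate − station| to the reported distance:
Candidate A: residuals A 13.8, B 75.9, C 72.2 → max 75.9 km
Candidate B: residuals A 5.3, B 53.8, C 56.2 → max 56.2 km
Candidate C: residuals A 0.0, B 0.0, C 0.0 → max 0.0 km
Only Candidate C has all residuals ≈ 0.

Candidate C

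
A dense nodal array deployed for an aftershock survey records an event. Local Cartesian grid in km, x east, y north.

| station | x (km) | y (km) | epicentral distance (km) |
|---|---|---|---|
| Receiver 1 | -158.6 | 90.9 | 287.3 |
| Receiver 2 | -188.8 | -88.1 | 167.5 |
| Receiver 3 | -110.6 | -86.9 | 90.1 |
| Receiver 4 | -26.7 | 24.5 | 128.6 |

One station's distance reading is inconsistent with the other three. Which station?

Solve using three stations at a time. Using Receiver 2, Receiver 3, Receiver 4 (subtract circle equations pairwise → linear system) gives (x, y) ≈ (-22.0, -104.2).
Distances from that point to each station vs reported:
  Receiver 1: calculated 238.2 vs reported 287.3 → residual 49.1 km
  Receiver 2: calculated 167.6 vs reported 167.5 → residual 0.1 km
  Receiver 3: calculated 90.3 vs reported 90.1 → residual 0.2 km
  Receiver 4: calculated 128.7 vs reported 128.6 → residual 0.1 km
Receiver 2, Receiver 3, Receiver 4 are mutually consistent (residuals ≈ 0); Receiver 1 is off by 49.1 km.

Receiver 1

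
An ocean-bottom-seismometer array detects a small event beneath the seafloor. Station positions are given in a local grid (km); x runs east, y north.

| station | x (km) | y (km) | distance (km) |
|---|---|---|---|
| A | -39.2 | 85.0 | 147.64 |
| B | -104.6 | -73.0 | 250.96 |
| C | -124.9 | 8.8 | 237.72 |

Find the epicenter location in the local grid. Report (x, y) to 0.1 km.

106.7 km east, 62.4 km north

Circle about each station: (x + 39.2)² + (y − 85.0)² = 147.64²; (x + 104.6)² + (y + 73.0)² = 250.96²; (x + 124.9)² + (y − 8.8)² = 237.72².
Subtracting the A equation from the B and C equations removes the quadratic terms:
-130.8 x − 316.0 y = -33674.83
-171.4 x − 152.4 y = -27797.42
Solving the 2×2 system: x ≈ 106.7, y ≈ 62.4 km.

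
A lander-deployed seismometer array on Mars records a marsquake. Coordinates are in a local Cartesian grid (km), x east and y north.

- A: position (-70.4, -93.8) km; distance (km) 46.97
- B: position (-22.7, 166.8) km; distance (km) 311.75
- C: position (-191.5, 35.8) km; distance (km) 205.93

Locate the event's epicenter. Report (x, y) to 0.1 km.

Circle about each station: (x + 70.4)² + (y + 93.8)² = 46.97²; (x + 22.7)² + (y − 166.8)² = 311.75²; (x + 191.5)² + (y − 35.8)² = 205.93².
Subtracting the A equation from the B and C equations removes the quadratic terms:
95.4 x + 521.2 y = -80398.95
-242.2 x + 259.2 y = -16001.69
Solving the 2×2 system: x ≈ -82.8, y ≈ -139.1 km.
Check against A (with the unrounded x, y): √((x + 70.4)²+(y + 93.8)²) = 46.97 ≈ 46.97 km. ✓

-82.8 km east, -139.1 km north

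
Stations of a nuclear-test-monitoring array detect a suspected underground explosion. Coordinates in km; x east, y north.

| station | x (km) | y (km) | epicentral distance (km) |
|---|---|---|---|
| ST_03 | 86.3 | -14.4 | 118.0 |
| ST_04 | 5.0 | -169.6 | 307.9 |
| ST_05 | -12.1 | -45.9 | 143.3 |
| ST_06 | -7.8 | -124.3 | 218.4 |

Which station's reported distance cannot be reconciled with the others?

Solve using three stations at a time. Using ST_03, ST_05, ST_06 (subtract circle equations pairwise → linear system) gives (x, y) ≈ (32.1, 90.4).
Distances from that point to each station vs reported:
  ST_03: calculated 118.0 vs reported 118.0 → residual 0.0 km
  ST_04: calculated 261.5 vs reported 307.9 → residual 46.4 km
  ST_05: calculated 143.3 vs reported 143.3 → residual 0.0 km
  ST_06: calculated 218.4 vs reported 218.4 → residual 0.0 km
ST_03, ST_05, ST_06 are mutually consistent (residuals ≈ 0); ST_04 is off by 46.4 km.

ST_04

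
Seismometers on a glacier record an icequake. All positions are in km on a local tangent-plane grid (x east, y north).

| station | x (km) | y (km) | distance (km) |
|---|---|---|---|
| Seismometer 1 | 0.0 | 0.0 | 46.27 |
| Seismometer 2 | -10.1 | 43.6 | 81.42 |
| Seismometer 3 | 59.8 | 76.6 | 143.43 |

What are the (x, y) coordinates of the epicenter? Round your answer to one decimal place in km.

Circle about each station: x² + y² = 46.27²; (x + 10.1)² + (y − 43.6)² = 81.42²; (x − 59.8)² + (y − 76.6)² = 143.43².
Subtracting pairs of circle equations eliminates x²+y² and gives linear equations (the radical axes):
-20.2 x + 87.2 y = -2485.33
119.6 x + 153.2 y = -8987.65
Solving the 2×2 system: x ≈ -29.8, y ≈ -35.4 km.

x ≈ -29.8 km, y ≈ -35.4 km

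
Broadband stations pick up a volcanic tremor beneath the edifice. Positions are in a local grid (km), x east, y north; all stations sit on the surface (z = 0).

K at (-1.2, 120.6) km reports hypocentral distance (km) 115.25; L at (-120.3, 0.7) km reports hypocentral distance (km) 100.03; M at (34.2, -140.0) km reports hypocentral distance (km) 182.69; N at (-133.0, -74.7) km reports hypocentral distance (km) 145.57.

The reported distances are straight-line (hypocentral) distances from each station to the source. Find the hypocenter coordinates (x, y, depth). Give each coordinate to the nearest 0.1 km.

Each station gives a sphere (x−x_i)² + (y−y_i)² + z² = d_i² (stations at z=0).
Subtracting the K sphere from L and M: z² cancels, leaving linear equations in x and y:
-238.2 x − 239.8 y = 3203.34
70.8 x − 521.2 y = -13869.23
Solving: x ≈ -35.396, y ≈ 21.802 km (keep extra digits for the depth step; rounded: -35.4, 21.8).
Then from the K sphere: z² = 115.25² − (x + 1.2)² − (y − 120.6)² with x = -35.396, y = 21.802, so z ≈ 48.499 ≈ 48.5 km.

x ≈ -35.4 km, y ≈ 21.8 km, depth ≈ 48.5 km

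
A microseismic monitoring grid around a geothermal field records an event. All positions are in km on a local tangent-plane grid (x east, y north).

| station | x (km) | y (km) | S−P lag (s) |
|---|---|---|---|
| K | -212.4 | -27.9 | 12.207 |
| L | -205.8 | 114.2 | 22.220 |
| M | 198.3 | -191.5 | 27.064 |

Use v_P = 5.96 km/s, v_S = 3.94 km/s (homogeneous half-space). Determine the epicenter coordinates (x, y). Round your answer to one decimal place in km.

Distance from S−P lag: d = Δt · v_P v_S / (v_P − v_S) = Δt · (5.96·3.94)/(5.96−3.94) ≈ 11.6250·Δt.
So d_K = 141.91, d_L = 258.31, d_M = 314.62 km.
Circle about each station: (x + 212.4)² + (y + 27.9)² = 141.91²; (x + 205.8)² + (y − 114.2)² = 258.31²; (x − 198.3)² + (y + 191.5)² = 314.62².
Subtracting pairs of circle equations eliminates x²+y² and gives linear equations (the radical axes):
13.2 x + 284.2 y = -37082.50
821.4 x − 327.2 y = -48744.33
Solving the 2×2 system: x ≈ -109.3, y ≈ -125.4 km.
Check against K (with the unrounded x, y): √((x + 212.4)²+(y + 27.9)²) = 141.91 ≈ 141.91 km. ✓

(-109.3, -125.4)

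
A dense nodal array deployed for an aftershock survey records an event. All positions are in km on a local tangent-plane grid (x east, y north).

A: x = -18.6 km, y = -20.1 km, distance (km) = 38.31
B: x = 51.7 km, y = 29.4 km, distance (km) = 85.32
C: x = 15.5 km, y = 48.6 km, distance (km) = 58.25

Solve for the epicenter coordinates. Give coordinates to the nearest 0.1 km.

Circle about each station: (x + 18.6)² + (y + 20.1)² = 38.31²; (x − 51.7)² + (y − 29.4)² = 85.32²; (x − 15.5)² + (y − 48.6)² = 58.25².
Subtracting the A equation from the B and C equations removes the quadratic terms:
140.6 x + 99.0 y = -3024.57
68.2 x + 137.4 y = -73.17
Solving the 2×2 system: x ≈ -32.5, y ≈ 15.6 km.
Check against A (with the unrounded x, y): √((x + 18.6)²+(y + 20.1)²) = 38.30 ≈ 38.31 km. ✓

-32.5 km east, 15.6 km north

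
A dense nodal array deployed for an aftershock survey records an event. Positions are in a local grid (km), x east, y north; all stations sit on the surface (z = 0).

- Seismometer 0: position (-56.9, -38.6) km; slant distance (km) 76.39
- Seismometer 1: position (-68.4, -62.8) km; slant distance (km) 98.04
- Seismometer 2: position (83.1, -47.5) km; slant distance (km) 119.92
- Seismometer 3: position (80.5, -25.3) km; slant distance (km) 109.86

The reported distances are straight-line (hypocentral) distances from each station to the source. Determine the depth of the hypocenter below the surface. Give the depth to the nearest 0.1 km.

z ≈ 46.7 km

Each station gives a sphere (x−x_i)² + (y−y_i)² + z² = d_i² (stations at z=0).
Subtracting the Seismometer 0 sphere from Seismometer 1 and Seismometer 2: z² cancels, leaving linear equations in x and y:
-23.0 x − 48.4 y = 118.42
280.0 x − 17.8 y = -4111.08
Solving: x ≈ -14.403, y ≈ 4.398 km (keep extra digits for the depth step; rounded: -14.4, 4.4).
Then from the Seismometer 0 sphere: z² = 76.39² − (x + 56.9)² − (y + 38.6)² with x = -14.403, y = 4.398, so z ≈ 46.697 ≈ 46.7 km.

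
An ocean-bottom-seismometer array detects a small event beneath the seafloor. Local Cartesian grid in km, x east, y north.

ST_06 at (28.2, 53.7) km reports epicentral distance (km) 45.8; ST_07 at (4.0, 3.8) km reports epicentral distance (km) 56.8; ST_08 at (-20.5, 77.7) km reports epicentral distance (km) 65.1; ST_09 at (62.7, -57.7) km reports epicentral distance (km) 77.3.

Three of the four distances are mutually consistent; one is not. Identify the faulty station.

Solve using three stations at a time. Using ST_06, ST_07, ST_09 (subtract circle equations pairwise → linear system) gives (x, y) ≈ (58.6, 19.5).
Distances from that point to each station vs reported:
  ST_06: calculated 45.8 vs reported 45.8 → residual 0.0 km
  ST_07: calculated 56.8 vs reported 56.8 → residual 0.0 km
  ST_08: calculated 98.2 vs reported 65.1 → residual 33.1 km
  ST_09: calculated 77.3 vs reported 77.3 → residual 0.0 km
ST_06, ST_07, ST_09 are mutually consistent (residuals ≈ 0); ST_08 is off by 33.1 km.

ST_08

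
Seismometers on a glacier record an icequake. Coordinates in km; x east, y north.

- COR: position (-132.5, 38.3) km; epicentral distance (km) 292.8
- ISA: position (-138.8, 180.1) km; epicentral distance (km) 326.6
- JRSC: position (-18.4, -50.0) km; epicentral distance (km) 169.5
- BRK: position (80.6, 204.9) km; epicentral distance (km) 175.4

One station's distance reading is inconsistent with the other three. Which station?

JRSC

Solve using three stations at a time. Using COR, ISA, BRK (subtract circle equations pairwise → linear system) gives (x, y) ≈ (160.2, 48.5).
Distances from that point to each station vs reported:
  COR: calculated 292.8 vs reported 292.8 → residual 0.0 km
  ISA: calculated 326.6 vs reported 326.6 → residual 0.0 km
  JRSC: calculated 203.9 vs reported 169.5 → residual 34.4 km
  BRK: calculated 175.5 vs reported 175.4 → residual 0.1 km
COR, ISA, BRK are mutually consistent (residuals ≈ 0); JRSC is off by 34.4 km.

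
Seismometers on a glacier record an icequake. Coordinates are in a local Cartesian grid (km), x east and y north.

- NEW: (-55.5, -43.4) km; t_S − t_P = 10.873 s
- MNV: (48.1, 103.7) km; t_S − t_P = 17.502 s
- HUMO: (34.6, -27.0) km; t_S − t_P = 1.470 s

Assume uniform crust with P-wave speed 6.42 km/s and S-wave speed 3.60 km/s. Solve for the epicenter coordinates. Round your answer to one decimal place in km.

Distance from S−P lag: d = Δt · v_P v_S / (v_P − v_S) = Δt · (6.42·3.60)/(6.42−3.60) ≈ 8.1957·Δt.
So d_NEW = 89.11, d_MNV = 143.44, d_HUMO = 12.05 km.
Circle about each station: (x + 55.5)² + (y + 43.4)² = 89.11²; (x − 48.1)² + (y − 103.7)² = 143.44²; (x − 34.6)² + (y + 27.0)² = 12.05².
Subtracting the NEW equation from the MNV and HUMO equations removes the quadratic terms:
207.2 x + 294.2 y = -4530.95
180.2 x + 32.8 y = 4757.74
Solving the 2×2 system: x ≈ 33.5, y ≈ -39.0 km.

33.5 km east, -39.0 km north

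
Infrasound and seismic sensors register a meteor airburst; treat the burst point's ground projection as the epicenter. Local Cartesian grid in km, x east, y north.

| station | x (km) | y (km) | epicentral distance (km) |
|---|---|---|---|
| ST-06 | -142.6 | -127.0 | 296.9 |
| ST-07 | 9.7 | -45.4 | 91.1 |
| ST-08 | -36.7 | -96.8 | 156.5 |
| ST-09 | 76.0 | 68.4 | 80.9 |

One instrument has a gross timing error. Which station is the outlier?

Solve using three stations at a time. Using ST-07, ST-08, ST-09 (subtract circle equations pairwise → linear system) gives (x, y) ≈ (93.9, -10.5).
Distances from that point to each station vs reported:
  ST-06: calculated 263.6 vs reported 296.9 → residual 33.3 km
  ST-07: calculated 91.1 vs reported 91.1 → residual 0.0 km
  ST-08: calculated 156.5 vs reported 156.5 → residual 0.0 km
  ST-09: calculated 80.9 vs reported 80.9 → residual 0.0 km
ST-07, ST-08, ST-09 are mutually consistent (residuals ≈ 0); ST-06 is off by 33.3 km.

ST-06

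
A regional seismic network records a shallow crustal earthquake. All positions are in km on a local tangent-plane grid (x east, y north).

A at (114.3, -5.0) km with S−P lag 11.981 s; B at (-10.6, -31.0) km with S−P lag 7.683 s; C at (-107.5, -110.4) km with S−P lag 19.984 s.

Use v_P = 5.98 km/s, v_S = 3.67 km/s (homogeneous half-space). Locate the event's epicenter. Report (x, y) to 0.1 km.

9.4 km east, 39.2 km north

Distance from S−P lag: d = Δt · v_P v_S / (v_P − v_S) = Δt · (5.98·3.67)/(5.98−3.67) ≈ 9.5007·Δt.
So d_A = 113.83, d_B = 72.99, d_C = 189.86 km.
Circle about each station: (x − 114.3)² + (y + 5.0)² = 113.83²; (x + 10.6)² + (y + 31.0)² = 72.99²; (x + 107.5)² + (y + 110.4)² = 189.86².
Subtracting pairs of circle equations eliminates x²+y² and gives linear equations (the radical axes):
-249.8 x − 52.0 y = -4386.40
-443.6 x − 210.8 y = -12434.63
Solving the 2×2 system: x ≈ 9.4, y ≈ 39.2 km.
Check against A (with the unrounded x, y): √((x − 114.3)²+(y + 5.0)²) = 113.84 ≈ 113.83 km. ✓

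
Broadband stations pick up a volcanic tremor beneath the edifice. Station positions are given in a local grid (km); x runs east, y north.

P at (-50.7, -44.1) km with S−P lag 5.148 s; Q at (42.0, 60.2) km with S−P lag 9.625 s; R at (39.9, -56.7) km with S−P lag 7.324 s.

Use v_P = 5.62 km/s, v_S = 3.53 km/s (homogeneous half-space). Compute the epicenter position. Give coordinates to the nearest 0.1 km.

Distance from S−P lag: d = Δt · v_P v_S / (v_P − v_S) = Δt · (5.62·3.53)/(5.62−3.53) ≈ 9.4922·Δt.
So d_P = 48.87, d_Q = 91.36, d_R = 69.52 km.
Circle about each station: (x + 50.7)² + (y + 44.1)² = 48.87²; (x − 42.0)² + (y − 60.2)² = 91.36²; (x − 39.9)² + (y + 56.7)² = 69.52².
Subtracting the P equation from the Q and R equations removes the quadratic terms:
185.4 x + 208.6 y = -5085.63
181.2 x − 25.2 y = -2153.15
Solving the 2×2 system: x ≈ -13.6, y ≈ -12.3 km.
Check against P (with the unrounded x, y): √((x + 50.7)²+(y + 44.1)²) = 48.87 ≈ 48.87 km. ✓

-13.6 km east, -12.3 km north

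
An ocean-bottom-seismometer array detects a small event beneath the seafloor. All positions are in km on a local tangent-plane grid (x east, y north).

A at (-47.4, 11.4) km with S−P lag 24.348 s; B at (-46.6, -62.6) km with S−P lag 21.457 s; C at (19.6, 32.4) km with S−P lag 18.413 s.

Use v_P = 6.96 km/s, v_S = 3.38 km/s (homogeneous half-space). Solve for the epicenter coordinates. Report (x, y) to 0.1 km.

94.4 km east, -62.7 km north

Distance from S−P lag: d = Δt · v_P v_S / (v_P − v_S) = Δt · (6.96·3.38)/(6.96−3.38) ≈ 6.5712·Δt.
So d_A = 159.99, d_B = 141.00, d_C = 121.00 km.
Circle about each station: (x + 47.4)² + (y − 11.4)² = 159.99²; (x + 46.6)² + (y + 62.6)² = 141.00²; (x − 19.6)² + (y − 32.4)² = 121.00².
Subtracting the A equation from the B and C equations removes the quadratic terms:
1.6 x − 148.0 y = 9429.40
134.0 x + 42.0 y = 10013.00
Solving the 2×2 system: x ≈ 94.4, y ≈ -62.7 km.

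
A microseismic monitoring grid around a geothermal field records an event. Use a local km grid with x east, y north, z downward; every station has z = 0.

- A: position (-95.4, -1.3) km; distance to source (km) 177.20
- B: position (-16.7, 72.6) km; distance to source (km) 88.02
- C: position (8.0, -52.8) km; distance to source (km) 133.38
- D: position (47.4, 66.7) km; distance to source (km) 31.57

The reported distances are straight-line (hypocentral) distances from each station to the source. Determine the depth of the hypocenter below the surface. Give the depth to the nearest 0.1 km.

z ≈ 24.2 km

Each station gives a sphere (x−x_i)² + (y−y_i)² + z² = d_i² (stations at z=0).
Subtracting the A sphere from B and C: z² cancels, leaving linear equations in x and y:
157.4 x + 147.8 y = 20099.12
206.8 x − 103.0 y = 7358.61
Solving: x ≈ 67.507, y ≈ 64.096 km (keep extra digits for the depth step; rounded: 67.5, 64.1).
Then from the A sphere: z² = 177.20² − (x + 95.4)² − (y + 1.3)² with x = 67.507, y = 64.096, so z ≈ 24.177 ≈ 24.2 km.
Check against D (with the unrounded solution): distance 31.55 ≈ 31.57 km. ✓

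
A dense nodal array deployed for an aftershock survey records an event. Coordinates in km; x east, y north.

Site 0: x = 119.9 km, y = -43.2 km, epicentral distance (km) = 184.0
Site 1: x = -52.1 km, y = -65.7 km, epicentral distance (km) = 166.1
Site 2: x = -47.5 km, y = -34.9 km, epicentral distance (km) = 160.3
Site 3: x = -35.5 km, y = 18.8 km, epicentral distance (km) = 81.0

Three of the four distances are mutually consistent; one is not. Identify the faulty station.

Solve using three stations at a time. Using Site 0, Site 1, Site 3 (subtract circle equations pairwise → linear system) gives (x, y) ≈ (-3.6, 93.1).
Distances from that point to each station vs reported:
  Site 0: calculated 183.9 vs reported 184.0 → residual 0.1 km
  Site 1: calculated 166.0 vs reported 166.1 → residual 0.1 km
  Site 2: calculated 135.3 vs reported 160.3 → residual 25.0 km
  Site 3: calculated 80.8 vs reported 81.0 → residual 0.2 km
Site 0, Site 1, Site 3 are mutually consistent (residuals ≈ 0); Site 2 is off by 25.0 km.

Site 2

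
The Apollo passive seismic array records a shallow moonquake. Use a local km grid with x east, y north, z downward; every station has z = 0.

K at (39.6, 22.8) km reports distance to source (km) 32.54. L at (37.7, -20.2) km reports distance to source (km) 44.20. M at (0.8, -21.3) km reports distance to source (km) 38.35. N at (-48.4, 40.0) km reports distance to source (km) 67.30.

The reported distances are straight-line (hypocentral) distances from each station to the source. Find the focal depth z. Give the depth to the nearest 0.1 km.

Each station gives a sphere (x−x_i)² + (y−y_i)² + z² = d_i² (stations at z=0).
Subtracting the K sphere from L and M: z² cancels, leaving linear equations in x and y:
-3.8 x − 86.0 y = -1153.46
-77.6 x − 88.2 y = -2045.54
Solving: x ≈ 11.703, y ≈ 12.895 km (keep extra digits for the depth step; rounded: 11.7, 12.9).
Then from the K sphere: z² = 32.54² − (x − 39.6)² − (y − 22.8)² with x = 11.703, y = 12.895, so z ≈ 13.509 ≈ 13.5 km.

z ≈ 13.5 km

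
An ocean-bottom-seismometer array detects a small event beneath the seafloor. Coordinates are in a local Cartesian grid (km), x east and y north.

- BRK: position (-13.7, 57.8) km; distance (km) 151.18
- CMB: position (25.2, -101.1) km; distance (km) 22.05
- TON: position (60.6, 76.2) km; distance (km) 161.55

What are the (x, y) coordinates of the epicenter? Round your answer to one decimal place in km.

Circle about each station: (x + 13.7)² + (y − 57.8)² = 151.18²; (x − 25.2)² + (y + 101.1)² = 22.05²; (x − 60.6)² + (y − 76.2)² = 161.55².
Subtracting the BRK equation from the CMB and TON equations removes the quadratic terms:
77.8 x − 317.8 y = 29696.91
148.6 x + 36.8 y = 2707.26
Solving the 2×2 system: x ≈ 39.0, y ≈ -83.9 km.

x ≈ 39.0 km, y ≈ -83.9 km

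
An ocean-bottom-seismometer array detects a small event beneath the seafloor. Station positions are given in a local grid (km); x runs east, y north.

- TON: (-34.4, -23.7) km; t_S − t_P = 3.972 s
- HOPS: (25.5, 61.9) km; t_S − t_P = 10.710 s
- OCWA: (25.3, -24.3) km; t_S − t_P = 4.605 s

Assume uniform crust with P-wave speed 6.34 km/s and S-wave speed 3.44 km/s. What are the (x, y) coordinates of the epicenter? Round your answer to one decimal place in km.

Distance from S−P lag: d = Δt · v_P v_S / (v_P − v_S) = Δt · (6.34·3.44)/(6.34−3.44) ≈ 7.5206·Δt.
So d_TON = 29.87, d_HOPS = 80.55, d_OCWA = 34.63 km.
Circle about each station: (x + 34.4)² + (y + 23.7)² = 29.87²; (x − 25.5)² + (y − 61.9)² = 80.55²; (x − 25.3)² + (y + 24.3)² = 34.63².
Subtracting the TON equation from the HOPS and OCWA equations removes the quadratic terms:
119.8 x + 171.2 y = -2859.28
119.4 x − 1.2 y = -821.49
Solving the 2×2 system: x ≈ -7.0, y ≈ -11.8 km.
Check against TON (with the unrounded x, y): √((x + 34.4)²+(y + 23.7)²) = 29.87 ≈ 29.87 km. ✓

-7.0 km east, -11.8 km north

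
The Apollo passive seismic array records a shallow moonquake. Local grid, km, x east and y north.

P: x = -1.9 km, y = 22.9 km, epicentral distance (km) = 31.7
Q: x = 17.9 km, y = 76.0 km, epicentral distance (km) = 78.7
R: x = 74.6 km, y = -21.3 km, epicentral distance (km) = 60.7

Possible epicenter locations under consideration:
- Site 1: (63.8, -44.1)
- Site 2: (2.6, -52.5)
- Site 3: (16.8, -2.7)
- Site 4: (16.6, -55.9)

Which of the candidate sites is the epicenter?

Site 3

For each candidate, compare |candidate − station| to the reported distance:
Site 1: residuals P 62.1, Q 49.9, R 35.5 → max 62.1 km
Site 2: residuals P 43.8, Q 50.7, R 17.8 → max 50.7 km
Site 3: residuals P 0.0, Q 0.0, R 0.0 → max 0.0 km
Site 4: residuals P 49.2, Q 53.2, R 6.8 → max 53.2 km
Only Site 3 has all residuals ≈ 0.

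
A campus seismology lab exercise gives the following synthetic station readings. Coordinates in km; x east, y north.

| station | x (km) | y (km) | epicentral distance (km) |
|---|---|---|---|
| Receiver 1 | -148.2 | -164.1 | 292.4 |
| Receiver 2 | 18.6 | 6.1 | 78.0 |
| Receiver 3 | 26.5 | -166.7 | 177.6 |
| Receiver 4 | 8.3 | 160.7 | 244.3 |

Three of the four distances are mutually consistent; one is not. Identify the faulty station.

Solve using three stations at a time. Using Receiver 1, Receiver 2, Receiver 3 (subtract circle equations pairwise → linear system) gives (x, y) ≈ (96.0, -3.3).
Distances from that point to each station vs reported:
  Receiver 1: calculated 292.4 vs reported 292.4 → residual 0.0 km
  Receiver 2: calculated 78.0 vs reported 78.0 → residual 0.0 km
  Receiver 3: calculated 177.6 vs reported 177.6 → residual 0.0 km
  Receiver 4: calculated 186.0 vs reported 244.3 → residual 58.3 km
Receiver 1, Receiver 2, Receiver 3 are mutually consistent (residuals ≈ 0); Receiver 4 is off by 58.3 km.

Receiver 4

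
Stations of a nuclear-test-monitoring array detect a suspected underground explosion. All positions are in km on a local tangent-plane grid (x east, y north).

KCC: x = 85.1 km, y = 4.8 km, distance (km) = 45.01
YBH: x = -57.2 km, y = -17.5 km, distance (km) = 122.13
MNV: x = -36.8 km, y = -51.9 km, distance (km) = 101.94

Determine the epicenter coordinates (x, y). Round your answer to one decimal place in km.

63.7 km east, -34.8 km north

Circle about each station: (x − 85.1)² + (y − 4.8)² = 45.01²; (x + 57.2)² + (y + 17.5)² = 122.13²; (x + 36.8)² + (y + 51.9)² = 101.94².
Subtracting pairs of circle equations eliminates x²+y² and gives linear equations (the radical axes):
-284.6 x − 44.6 y = -16576.80
-243.8 x − 113.4 y = -11583.06
Solving the 2×2 system: x ≈ 63.7, y ≈ -34.8 km.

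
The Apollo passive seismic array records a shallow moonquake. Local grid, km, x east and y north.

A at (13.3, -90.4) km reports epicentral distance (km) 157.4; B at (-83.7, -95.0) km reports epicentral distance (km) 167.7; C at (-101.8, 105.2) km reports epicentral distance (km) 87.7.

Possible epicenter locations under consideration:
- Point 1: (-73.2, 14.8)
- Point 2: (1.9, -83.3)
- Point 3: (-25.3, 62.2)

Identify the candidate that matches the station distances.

For each candidate, compare |candidate − station| to the reported distance:
Point 1: residuals A 21.2, B 57.4, C 7.1 → max 57.4 km
Point 2: residuals A 144.0, B 81.3, C 127.4 → max 144.0 km
Point 3: residuals A 0.0, B 0.0, C 0.1 → max 0.1 km
Only Point 3 has all residuals ≈ 0.

Point 3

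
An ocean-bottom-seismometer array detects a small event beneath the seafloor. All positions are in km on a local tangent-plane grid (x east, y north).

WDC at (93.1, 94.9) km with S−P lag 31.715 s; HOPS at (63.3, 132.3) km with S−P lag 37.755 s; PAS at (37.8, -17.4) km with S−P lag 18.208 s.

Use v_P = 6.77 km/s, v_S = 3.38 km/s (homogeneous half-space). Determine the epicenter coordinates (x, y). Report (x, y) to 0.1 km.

x ≈ 107.4 km, y ≈ -118.7 km

Distance from S−P lag: d = Δt · v_P v_S / (v_P − v_S) = Δt · (6.77·3.38)/(6.77−3.38) ≈ 6.7500·Δt.
So d_WDC = 214.08, d_HOPS = 254.85, d_PAS = 122.90 km.
Circle about each station: (x − 93.1)² + (y − 94.9)² = 214.08²; (x − 63.3)² + (y − 132.3)² = 254.85²; (x − 37.8)² + (y + 17.4)² = 122.90².
Subtracting the WDC equation from the HOPS and PAS equations removes the quadratic terms:
-59.6 x + 74.8 y = -15281.72
-110.6 x − 224.6 y = 14783.82
Solving the 2×2 system: x ≈ 107.4, y ≈ -118.7 km.
Check against WDC (with the unrounded x, y): √((x − 93.1)²+(y − 94.9)²) = 214.09 ≈ 214.08 km. ✓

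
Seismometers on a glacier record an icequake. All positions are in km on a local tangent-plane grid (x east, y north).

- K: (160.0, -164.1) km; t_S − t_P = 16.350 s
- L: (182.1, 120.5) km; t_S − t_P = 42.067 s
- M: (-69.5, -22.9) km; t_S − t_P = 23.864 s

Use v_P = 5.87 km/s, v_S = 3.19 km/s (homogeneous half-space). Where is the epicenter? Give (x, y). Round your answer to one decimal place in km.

Distance from S−P lag: d = Δt · v_P v_S / (v_P − v_S) = Δt · (5.87·3.19)/(5.87−3.19) ≈ 6.9871·Δt.
So d_K = 114.24, d_L = 293.92, d_M = 166.74 km.
Circle about each station: (x − 160.0)² + (y + 164.1)² = 114.24²; (x − 182.1)² + (y − 120.5)² = 293.92²; (x + 69.5)² + (y + 22.9)² = 166.74².
Subtracting the K equation from the L and M equations removes the quadratic terms:
44.2 x + 569.2 y = -78186.34
-459.0 x + 282.4 y = -61925.60
Solving the 2×2 system: x ≈ 48.1, y ≈ -141.1 km.

x ≈ 48.1 km, y ≈ -141.1 km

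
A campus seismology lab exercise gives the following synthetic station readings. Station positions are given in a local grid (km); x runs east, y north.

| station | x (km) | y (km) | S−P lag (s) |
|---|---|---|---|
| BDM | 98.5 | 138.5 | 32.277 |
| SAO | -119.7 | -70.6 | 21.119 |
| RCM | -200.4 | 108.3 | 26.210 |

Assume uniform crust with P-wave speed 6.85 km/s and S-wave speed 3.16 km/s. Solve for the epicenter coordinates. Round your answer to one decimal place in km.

Distance from S−P lag: d = Δt · v_P v_S / (v_P − v_S) = Δt · (6.85·3.16)/(6.85−3.16) ≈ 5.8661·Δt.
So d_BDM = 189.34, d_SAO = 123.89, d_RCM = 153.75 km.
Circle about each station: (x − 98.5)² + (y − 138.5)² = 189.34²; (x + 119.7)² + (y + 70.6)² = 123.89²; (x + 200.4)² + (y − 108.3)² = 153.75².
Subtracting pairs of circle equations eliminates x²+y² and gives linear equations (the radical axes):
-436.4 x − 418.2 y = 10928.85
-597.8 x − 60.4 y = 35215.12
Solving the 2×2 system: x ≈ -62.9, y ≈ 39.5 km.

x ≈ -62.9 km, y ≈ 39.5 km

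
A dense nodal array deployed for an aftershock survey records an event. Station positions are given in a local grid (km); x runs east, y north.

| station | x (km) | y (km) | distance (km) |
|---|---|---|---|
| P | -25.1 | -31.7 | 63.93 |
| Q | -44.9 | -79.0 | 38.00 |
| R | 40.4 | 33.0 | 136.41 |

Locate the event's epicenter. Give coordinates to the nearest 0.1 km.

Circle about each station: (x + 25.1)² + (y + 31.7)² = 63.93²; (x + 44.9)² + (y + 79.0)² = 38.00²; (x − 40.4)² + (y − 33.0)² = 136.41².
Subtracting pairs of circle equations eliminates x²+y² and gives linear equations (the radical axes):
-39.6 x − 94.6 y = 9265.15
131.0 x + 129.4 y = -13434.38
Solving the 2×2 system: x ≈ -9.9, y ≈ -93.8 km.

-9.9 km east, -93.8 km north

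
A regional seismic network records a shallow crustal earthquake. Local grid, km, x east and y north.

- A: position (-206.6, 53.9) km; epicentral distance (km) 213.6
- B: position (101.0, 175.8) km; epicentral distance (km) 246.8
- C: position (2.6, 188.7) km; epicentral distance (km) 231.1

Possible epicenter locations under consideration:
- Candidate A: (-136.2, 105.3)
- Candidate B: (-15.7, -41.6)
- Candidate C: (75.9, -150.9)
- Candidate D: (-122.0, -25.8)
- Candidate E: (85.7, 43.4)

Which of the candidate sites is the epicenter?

For each candidate, compare |candidate − station| to the reported distance:
Candidate A: residuals A 126.4, B 0.7, C 69.2 → max 126.4 km
Candidate B: residuals A 0.1, B 0.1, C 0.1 → max 0.1 km
Candidate C: residuals A 135.3, B 80.9, C 116.3 → max 135.3 km
Candidate D: residuals A 97.4, B 53.8, C 17.0 → max 97.4 km
Candidate E: residuals A 78.9, B 113.5, C 63.7 → max 113.5 km
Only Candidate B has all residuals ≈ 0.

Candidate B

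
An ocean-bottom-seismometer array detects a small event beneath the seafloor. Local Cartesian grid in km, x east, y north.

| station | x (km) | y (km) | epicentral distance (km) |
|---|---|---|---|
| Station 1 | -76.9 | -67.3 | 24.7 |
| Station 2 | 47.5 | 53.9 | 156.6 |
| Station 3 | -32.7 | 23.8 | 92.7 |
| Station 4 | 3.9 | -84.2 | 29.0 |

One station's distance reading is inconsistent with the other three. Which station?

Solve using three stations at a time. Using Station 1, Station 2, Station 3 (subtract circle equations pairwise → linear system) gives (x, y) ≈ (-52.3, -66.8).
Distances from that point to each station vs reported:
  Station 1: calculated 24.6 vs reported 24.7 → residual 0.1 km
  Station 2: calculated 156.6 vs reported 156.6 → residual 0.0 km
  Station 3: calculated 92.7 vs reported 92.7 → residual 0.0 km
  Station 4: calculated 58.8 vs reported 29.0 → residual 29.8 km
Station 1, Station 2, Station 3 are mutually consistent (residuals ≈ 0); Station 4 is off by 29.8 km.

Station 4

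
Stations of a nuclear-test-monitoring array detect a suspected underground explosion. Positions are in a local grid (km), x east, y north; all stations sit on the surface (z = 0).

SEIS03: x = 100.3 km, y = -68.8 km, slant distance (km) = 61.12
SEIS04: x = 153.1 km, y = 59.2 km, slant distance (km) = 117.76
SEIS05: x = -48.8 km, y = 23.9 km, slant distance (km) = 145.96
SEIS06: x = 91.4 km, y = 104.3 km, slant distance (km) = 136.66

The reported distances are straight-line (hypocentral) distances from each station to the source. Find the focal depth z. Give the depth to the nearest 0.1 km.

depth ≈ 39.9 km

Each station gives a sphere (x−x_i)² + (y−y_i)² + z² = d_i² (stations at z=0).
Subtracting the SEIS03 sphere from SEIS04 and SEIS05: z² cancels, leaving linear equations in x and y:
105.6 x + 256.0 y = 2018.96
-298.2 x + 185.4 y = -29409.55
Solving: x ≈ 82.395, y ≈ -26.102 km (keep extra digits for the depth step; rounded: 82.4, -26.1).
Then from the SEIS03 sphere: z² = 61.12² − (x − 100.3)² − (y + 68.8)² with x = 82.395, y = -26.102, so z ≈ 39.899 ≈ 39.9 km.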